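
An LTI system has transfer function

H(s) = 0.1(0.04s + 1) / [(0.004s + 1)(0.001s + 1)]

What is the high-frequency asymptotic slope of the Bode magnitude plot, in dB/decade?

Each pole contributes −20 dB/decade at high frequency; each zero contributes +20 dB/decade.
Net: 1 zero(s) − 2 pole(s) → -20 dB/decade.

-20 dB/decade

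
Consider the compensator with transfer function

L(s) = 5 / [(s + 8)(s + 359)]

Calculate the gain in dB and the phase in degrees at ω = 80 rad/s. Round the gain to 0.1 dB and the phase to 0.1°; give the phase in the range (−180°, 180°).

At s = jω = j80:
pole (s+8): 8 + j80 → |·| = √(8²+80²) = √6464 ≈ 80.399, ∠ = arctan(80/8) ≈ 84.29°
pole (s+359): 359 + j80 → |·| = √(359²+80²) = √135281 ≈ 367.81, ∠ = arctan(80/359) ≈ 12.56°
|L| = 5 / 29572 ≈ 0.00016908
Gain = 20 log₁₀(0.00016908) ≈ -75.44 dB
∠L = 0.00° − 96.85° = -96.85°

-75.4 dB, -96.9°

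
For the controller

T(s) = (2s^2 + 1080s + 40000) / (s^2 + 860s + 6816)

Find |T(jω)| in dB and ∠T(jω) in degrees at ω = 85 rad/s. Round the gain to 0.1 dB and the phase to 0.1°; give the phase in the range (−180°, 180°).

Substitute s = j85:
Numerator: 2(j85)^2 + 1080(j85) + 40000 = 25550 + j91800
Denominator: (j85)^2 + 860(j85) + 6816 = -409 + j73100
|N| = √(25550² + 91800²) ≈ 95289, ∠N ≈ 74.45°
|D| = √(409² + 73100²) ≈ 73101, ∠D ≈ 90.32°
|T| = 95289 / 73101 ≈ 1.3035
Gain = 20 log₁₀(1.3035) ≈ 2.30 dB
∠T = 74.45° − 90.32° = -15.87°

2.3 dB, -15.9°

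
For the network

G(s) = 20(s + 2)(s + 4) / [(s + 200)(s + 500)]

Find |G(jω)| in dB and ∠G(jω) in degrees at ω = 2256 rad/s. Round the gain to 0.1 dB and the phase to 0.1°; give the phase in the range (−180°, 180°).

25.8 dB, 17.4°

At s = jω = j2256:
zero (s+2): 2 + j2256 → |·| = √(2²+2256²) = √5089540 ≈ 2256, ∠ = arctan(2256/2) ≈ 89.95°
zero (s+4): 4 + j2256 → |·| = √(4²+2256²) = √5089552 ≈ 2256, ∠ = arctan(2256/4) ≈ 89.90°
pole (s+200): 200 + j2256 → |·| = √(200²+2256²) = √5129536 ≈ 2264.8, ∠ = arctan(2256/200) ≈ 84.93°
pole (s+500): 500 + j2256 → |·| = √(500²+2256²) = √5339536 ≈ 2310.7, ∠ = arctan(2256/500) ≈ 77.50°
|G| = 20 · 5.0895e+06 / 5.2333e+06 ≈ 19.45
Gain = 20 log₁₀(19.45) ≈ 25.78 dB
∠G = 179.85° − 162.43° = 17.42°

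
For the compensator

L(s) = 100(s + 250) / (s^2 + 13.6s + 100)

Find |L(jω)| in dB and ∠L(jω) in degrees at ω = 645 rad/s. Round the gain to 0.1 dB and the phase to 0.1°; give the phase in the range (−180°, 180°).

-15.6 dB, -110.0°

At s = jω = j645:
zero (s+250): 250 + j645 → |·| = √(250²+645²) = √478525 ≈ 691.76, ∠ = arctan(645/250) ≈ 68.81°
quadratic: (j645)² + 13.6·j645 + 100 = -415925 + j8772 → |·| ≈ 4.1602e+05, ∠ ≈ 178.79°
|L| = 100 · 691.76 / 4.1602e+05 ≈ 0.16628
Gain = 20 log₁₀(0.16628) ≈ -15.58 dB
∠L = 68.81° − 178.79° = -109.98°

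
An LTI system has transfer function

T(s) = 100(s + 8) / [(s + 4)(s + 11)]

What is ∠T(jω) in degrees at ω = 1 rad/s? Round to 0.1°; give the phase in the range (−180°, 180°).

At s = jω = j1:
zero (s+8): 8 + j1 → |·| = √(8²+1²) = √65 ≈ 8.0623, ∠ = arctan(1/8) ≈ 7.13°
pole (s+4): 4 + j1 → |·| = √(4²+1²) = √17 ≈ 4.1231, ∠ = arctan(1/4) ≈ 14.04°
pole (s+11): 11 + j1 → |·| = √(11²+1²) = √122 ≈ 11.045, ∠ = arctan(1/11) ≈ 5.19°
∠T = 7.13° − 19.23° = -12.10°

-12.1°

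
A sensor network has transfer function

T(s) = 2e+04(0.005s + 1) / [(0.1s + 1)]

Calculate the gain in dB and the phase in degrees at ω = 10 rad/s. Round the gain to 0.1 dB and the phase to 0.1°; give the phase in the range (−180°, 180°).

At ω = 10 rad/s:
zero (1 + j10·0.005) = 1 + j0.05 → |·| ≈ 1.0012, ∠ ≈ 2.86°
pole (1 + j10·0.1) = 1 + j1 → |·| ≈ 1.4142, ∠ ≈ 45.00°
|T| = 2e+04 · 1.0012 / (1.4142) ≈ 14159
Gain = 20 log₁₀(14159) ≈ 83.02 dB
∠T = (2.86°) − (45.00°) = -42.14°

83.0 dB, -42.1°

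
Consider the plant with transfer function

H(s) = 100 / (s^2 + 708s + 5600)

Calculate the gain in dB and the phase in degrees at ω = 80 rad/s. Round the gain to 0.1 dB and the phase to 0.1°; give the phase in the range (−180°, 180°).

Substitute s = j80:
Numerator: 100 = 100 + j0
Denominator: (j80)^2 + 708(j80) + 5600 = -800 + j56640
|N| = √(100² + 0²) ≈ 100, ∠N ≈ 0.00°
|D| = √(800² + 56640²) ≈ 56646, ∠D ≈ 90.81°
|H| = 100 / 56646 ≈ 0.0017653
Gain = 20 log₁₀(0.0017653) ≈ -55.06 dB
∠H = 0.00° − 90.81° = -90.81°

-55.1 dB, -90.8°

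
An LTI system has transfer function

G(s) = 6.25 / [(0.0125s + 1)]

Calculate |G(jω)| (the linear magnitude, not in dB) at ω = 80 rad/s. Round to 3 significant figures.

At ω = 80 rad/s:
pole (1 + j80·0.0125) = 1 + j1 → |·| ≈ 1.4142, ∠ ≈ 45.00°
|G| = 6.25 · 1 / (1.4142) ≈ 4.4195

4.42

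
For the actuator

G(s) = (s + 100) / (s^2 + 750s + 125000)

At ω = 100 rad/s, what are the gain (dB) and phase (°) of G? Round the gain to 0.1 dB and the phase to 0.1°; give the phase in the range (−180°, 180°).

-59.7 dB, 11.9°

Substitute s = j100:
Numerator: (j100) + 100 = 100 + j100
Denominator: (j100)^2 + 750(j100) + 125000 = 115000 + j75000
|N| = √(100² + 100²) ≈ 141.42, ∠N ≈ 45.00°
|D| = √(115000² + 75000²) ≈ 1.373e+05, ∠D ≈ 33.11°
|G| = 141.42 / 1.373e+05 ≈ 0.00103
Gain = 20 log₁₀(0.00103) ≈ -59.74 dB
∠G = 45.00° − 33.11° = 11.89°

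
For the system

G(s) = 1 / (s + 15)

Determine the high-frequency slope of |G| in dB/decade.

-20 dB/decade

Each pole contributes −20 dB/decade at high frequency; each zero contributes +20 dB/decade.
Net: 0 zero(s) − 1 pole(s) → -20 dB/decade.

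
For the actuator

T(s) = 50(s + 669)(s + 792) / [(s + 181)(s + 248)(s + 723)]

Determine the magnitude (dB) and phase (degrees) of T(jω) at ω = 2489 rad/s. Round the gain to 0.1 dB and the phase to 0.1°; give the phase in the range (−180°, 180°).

-33.6 dB, -96.6°

At s = jω = j2489:
zero (s+669): 669 + j2489 → |·| = √(669²+2489²) = √6642682 ≈ 2577.3, ∠ = arctan(2489/669) ≈ 74.96°
zero (s+792): 792 + j2489 → |·| = √(792²+2489²) = √6822385 ≈ 2612, ∠ = arctan(2489/792) ≈ 72.35°
pole (s+181): 181 + j2489 → |·| = √(181²+2489²) = √6227882 ≈ 2495.6, ∠ = arctan(2489/181) ≈ 85.84°
pole (s+248): 248 + j2489 → |·| = √(248²+2489²) = √6256625 ≈ 2501.3, ∠ = arctan(2489/248) ≈ 84.31°
pole (s+723): 723 + j2489 → |·| = √(723²+2489²) = √6717850 ≈ 2591.9, ∠ = arctan(2489/723) ≈ 73.80°
|T| = 50 · 6.7319e+06 / 1.6179e+10 ≈ 0.020804
Gain = 20 log₁₀(0.020804) ≈ -33.64 dB
∠T = 147.31° − 243.95° = -96.64°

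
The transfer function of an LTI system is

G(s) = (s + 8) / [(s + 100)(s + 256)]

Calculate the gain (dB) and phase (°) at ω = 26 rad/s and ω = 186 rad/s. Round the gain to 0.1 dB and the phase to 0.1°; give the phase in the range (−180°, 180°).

At s = jω = j26:
zero (s+8): 8 + j26 → |·| = √(8²+26²) = √740 ≈ 27.203, ∠ = arctan(26/8) ≈ 72.90°
pole (s+100): 100 + j26 → |·| = √(100²+26²) = √10676 ≈ 103.32, ∠ = arctan(26/100) ≈ 14.57°
pole (s+256): 256 + j26 → |·| = √(256²+26²) = √66212 ≈ 257.32, ∠ = arctan(26/256) ≈ 5.80°
|G| = 1 · 27.203 / 26586 ≈ 0.0010232
Gain = 20 log₁₀(0.0010232) ≈ -59.80 dB
∠G = 72.90° − 20.37° = 52.53°

At s = jω = j186:
zero (s+8): 8 + j186 → |·| = √(8²+186²) = √34660 ≈ 186.17, ∠ = arctan(186/8) ≈ 87.54°
pole (s+100): 100 + j186 → |·| = √(100²+186²) = √44596 ≈ 211.18, ∠ = arctan(186/100) ≈ 61.74°
pole (s+256): 256 + j186 → |·| = √(256²+186²) = √100132 ≈ 316.44, ∠ = arctan(186/256) ≈ 36.00°
|G| = 1 · 186.17 / 66826 ≈ 0.0027859
Gain = 20 log₁₀(0.0027859) ≈ -51.10 dB
∠G = 87.54° − 97.74° = -10.20°

ω = 26: -59.8 dB, 52.5°; ω = 186: -51.1 dB, -10.2°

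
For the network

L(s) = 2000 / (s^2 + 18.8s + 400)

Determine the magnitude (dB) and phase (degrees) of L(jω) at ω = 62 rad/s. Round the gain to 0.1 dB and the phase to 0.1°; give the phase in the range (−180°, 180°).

At s = jω = j62:
quadratic: (j62)² + 18.8·j62 + 400 = -3444 + j1165.6 → |·| ≈ 3635.9, ∠ ≈ 161.30°
|L| = 2000 / 3635.9 ≈ 0.55007
Gain = 20 log₁₀(0.55007) ≈ -5.19 dB
∠L = 0.00° − 161.30° = -161.30°

-5.2 dB, -161.3°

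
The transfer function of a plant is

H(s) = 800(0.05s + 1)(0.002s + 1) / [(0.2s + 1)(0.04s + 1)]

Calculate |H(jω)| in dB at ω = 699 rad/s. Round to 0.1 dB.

At ω = 699 rad/s:
zero (1 + j699·0.05) = 1 + j34.95 → |·| ≈ 34.964, ∠ ≈ 88.36°
zero (1 + j699·0.002) = 1 + j1.398 → |·| ≈ 1.7188, ∠ ≈ 54.42°
pole (1 + j699·0.2) = 1 + j139.8 → |·| ≈ 139.8, ∠ ≈ 89.59°
pole (1 + j699·0.04) = 1 + j27.96 → |·| ≈ 27.978, ∠ ≈ 87.95°
|H| = 800 · 34.964 · 1.7188 / (139.8 · 27.978) ≈ 12.292
Gain = 20 log₁₀(12.292) ≈ 21.79 dB

21.8 dB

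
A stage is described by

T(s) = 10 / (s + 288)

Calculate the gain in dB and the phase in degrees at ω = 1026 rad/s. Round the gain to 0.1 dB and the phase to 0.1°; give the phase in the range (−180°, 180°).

-40.6 dB, -74.3°

At s = jω = j1026:
pole (s+288): 288 + j1026 → |·| = √(288²+1026²) = √1135620 ≈ 1065.7, ∠ = arctan(1026/288) ≈ 74.32°
|T| = 10 / 1065.7 ≈ 0.0093835
Gain = 20 log₁₀(0.0093835) ≈ -40.55 dB
∠T = 0.00° − 74.32° = -74.32°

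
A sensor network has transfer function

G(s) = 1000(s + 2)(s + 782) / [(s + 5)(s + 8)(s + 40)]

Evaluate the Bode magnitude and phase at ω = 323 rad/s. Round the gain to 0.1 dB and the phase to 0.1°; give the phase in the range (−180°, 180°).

At s = jω = j323:
zero (s+2): 2 + j323 → |·| = √(2²+323²) = √104333 ≈ 323.01, ∠ = arctan(323/2) ≈ 89.65°
zero (s+782): 782 + j323 → |·| = √(782²+323²) = √715853 ≈ 846.08, ∠ = arctan(323/782) ≈ 22.44°
pole (s+5): 5 + j323 → |·| = √(5²+323²) = √104354 ≈ 323.04, ∠ = arctan(323/5) ≈ 89.11°
pole (s+8): 8 + j323 → |·| = √(8²+323²) = √104393 ≈ 323.1, ∠ = arctan(323/8) ≈ 88.58°
pole (s+40): 40 + j323 → |·| = √(40²+323²) = √105929 ≈ 325.47, ∠ = arctan(323/40) ≈ 82.94°
|G| = 1000 · 2.7329e+05 / 3.3971e+07 ≈ 8.0448
Gain = 20 log₁₀(8.0448) ≈ 18.11 dB
∠G = 112.09° − 260.63° = -148.54°

18.1 dB, -148.5°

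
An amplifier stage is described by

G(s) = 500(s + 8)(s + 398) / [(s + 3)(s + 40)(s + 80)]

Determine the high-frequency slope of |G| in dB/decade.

-20 dB/decade

Each pole contributes −20 dB/decade at high frequency; each zero contributes +20 dB/decade.
Net: 2 zero(s) − 3 pole(s) → -20 dB/decade.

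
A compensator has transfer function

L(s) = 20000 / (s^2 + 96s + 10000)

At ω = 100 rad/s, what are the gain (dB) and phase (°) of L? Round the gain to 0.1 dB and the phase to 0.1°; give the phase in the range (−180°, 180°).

6.4 dB, -90.0°

At s = jω = j100:
quadratic: (j100)² + 96·j100 + 10000 = 0 + j9600 → |·| ≈ 9600, ∠ ≈ 90.00°
|L| = 20000 / 9600 ≈ 2.0833
Gain = 20 log₁₀(2.0833) ≈ 6.38 dB
∠L = 0.00° − 90.00° = -90.00°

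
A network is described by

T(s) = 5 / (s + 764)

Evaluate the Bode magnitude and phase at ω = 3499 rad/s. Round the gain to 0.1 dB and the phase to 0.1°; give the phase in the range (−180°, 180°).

-57.1 dB, -77.7°

At s = jω = j3499:
pole (s+764): 764 + j3499 → |·| = √(764²+3499²) = √12826697 ≈ 3581.4, ∠ = arctan(3499/764) ≈ 77.68°
|T| = 5 / 3581.4 ≈ 0.0013961
Gain = 20 log₁₀(0.0013961) ≈ -57.10 dB
∠T = 0.00° − 77.68° = -77.68°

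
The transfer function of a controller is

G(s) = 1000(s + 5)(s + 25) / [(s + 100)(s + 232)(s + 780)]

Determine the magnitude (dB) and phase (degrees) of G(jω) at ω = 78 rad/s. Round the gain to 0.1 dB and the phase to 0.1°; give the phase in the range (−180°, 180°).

-11.6 dB, 96.3°

At s = jω = j78:
zero (s+5): 5 + j78 → |·| = √(5²+78²) = √6109 ≈ 78.16, ∠ = arctan(78/5) ≈ 86.33°
zero (s+25): 25 + j78 → |·| = √(25²+78²) = √6709 ≈ 81.908, ∠ = arctan(78/25) ≈ 72.23°
pole (s+100): 100 + j78 → |·| = √(100²+78²) = √16084 ≈ 126.82, ∠ = arctan(78/100) ≈ 37.95°
pole (s+232): 232 + j78 → |·| = √(232²+78²) = √59908 ≈ 244.76, ∠ = arctan(78/232) ≈ 18.58°
pole (s+780): 780 + j78 → |·| = √(780²+78²) = √614484 ≈ 783.89, ∠ = arctan(78/780) ≈ 5.71°
|G| = 1000 · 6401.9 / 2.4332e+07 ≈ 0.26311
Gain = 20 log₁₀(0.26311) ≈ -11.60 dB
∠G = 158.56° − 62.24° = 96.32°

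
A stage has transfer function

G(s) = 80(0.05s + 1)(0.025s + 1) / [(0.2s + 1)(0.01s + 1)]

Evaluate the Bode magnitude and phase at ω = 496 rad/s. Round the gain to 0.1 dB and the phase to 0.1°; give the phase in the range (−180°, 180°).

At ω = 496 rad/s:
zero (1 + j496·0.05) = 1 + j24.8 → |·| ≈ 24.82, ∠ ≈ 87.69°
zero (1 + j496·0.025) = 1 + j12.4 → |·| ≈ 12.44, ∠ ≈ 85.39°
pole (1 + j496·0.2) = 1 + j99.2 → |·| ≈ 99.205, ∠ ≈ 89.42°
pole (1 + j496·0.01) = 1 + j4.96 → |·| ≈ 5.0598, ∠ ≈ 78.60°
|G| = 80 · 24.82 · 12.44 / (99.205 · 5.0598) ≈ 49.209
Gain = 20 log₁₀(49.209) ≈ 33.84 dB
∠G = (87.69° + 85.39°) − (89.42° + 78.60°) = 5.06°

33.8 dB, 5.1°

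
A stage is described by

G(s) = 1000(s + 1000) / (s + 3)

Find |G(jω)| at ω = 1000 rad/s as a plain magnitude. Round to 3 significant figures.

At s = jω = j1000:
zero (s+1000): 1000 + j1000 → |·| = √(1000²+1000²) = √2000000 ≈ 1414.2, ∠ = arctan(1000/1000) ≈ 45.00°
pole (s+3): 3 + j1000 → |·| = √(3²+1000²) = √1000009 ≈ 1000, ∠ = arctan(1000/3) ≈ 89.83°
|G| = 1000 · 1414.2 / 1000 ≈ 1414.2

1.41e+03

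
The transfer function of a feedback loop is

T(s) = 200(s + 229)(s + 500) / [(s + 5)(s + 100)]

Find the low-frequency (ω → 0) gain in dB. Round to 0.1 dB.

T(0) = 200·229·500 / (5·100) = 45800
20 log₁₀(45800) ≈ 93.22 dB

93.2 dB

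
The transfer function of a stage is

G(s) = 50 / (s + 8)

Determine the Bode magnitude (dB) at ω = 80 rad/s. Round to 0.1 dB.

Substitute s = j80:
Numerator: 50 = 50 + j0
Denominator: (j80) + 8 = 8 + j80
|N| = √(50² + 0²) ≈ 50, ∠N ≈ 0.00°
|D| = √(8² + 80²) ≈ 80.399, ∠D ≈ 84.29°
|G| = 50 / 80.399 ≈ 0.6219
Gain = 20 log₁₀(0.6219) ≈ -4.13 dB

-4.1 dB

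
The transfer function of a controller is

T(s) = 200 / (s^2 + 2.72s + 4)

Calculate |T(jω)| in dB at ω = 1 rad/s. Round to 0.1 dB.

At s = jω = j1:
quadratic: (j1)² + 2.72·j1 + 4 = 3 + j2.72 → |·| ≈ 4.0495, ∠ ≈ 42.20°
|T| = 200 / 4.0495 ≈ 49.389
Gain = 20 log₁₀(49.389) ≈ 33.87 dB

33.9 dB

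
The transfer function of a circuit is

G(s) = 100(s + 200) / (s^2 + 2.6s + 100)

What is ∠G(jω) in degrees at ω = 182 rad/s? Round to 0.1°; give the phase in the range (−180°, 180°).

At s = jω = j182:
zero (s+200): 200 + j182 → |·| = √(200²+182²) = √73124 ≈ 270.41, ∠ = arctan(182/200) ≈ 42.30°
quadratic: (j182)² + 2.6·j182 + 100 = -33024 + j473.2 → |·| ≈ 33027, ∠ ≈ 179.18°
∠G = 42.30° − 179.18° = -136.88°

-136.9°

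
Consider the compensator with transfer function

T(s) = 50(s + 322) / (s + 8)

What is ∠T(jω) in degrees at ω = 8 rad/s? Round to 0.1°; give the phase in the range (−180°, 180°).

-43.6°

At s = jω = j8:
zero (s+322): 322 + j8 → |·| = √(322²+8²) = √103748 ≈ 322.1, ∠ = arctan(8/322) ≈ 1.42°
pole (s+8): 8 + j8 → |·| = √(8²+8²) = √128 ≈ 11.314, ∠ = arctan(8/8) ≈ 45.00°
∠T = 1.42° − 45.00° = -43.58°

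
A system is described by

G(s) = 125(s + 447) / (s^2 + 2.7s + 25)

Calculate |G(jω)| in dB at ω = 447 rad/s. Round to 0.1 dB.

At s = jω = j447:
zero (s+447): 447 + j447 → |·| = √(447²+447²) = √399618 ≈ 632.15, ∠ = arctan(447/447) ≈ 45.00°
quadratic: (j447)² + 2.7·j447 + 25 = -199784 + j1206.9 → |·| ≈ 1.9979e+05, ∠ ≈ 179.65°
|G| = 125 · 632.15 / 1.9979e+05 ≈ 0.39551
Gain = 20 log₁₀(0.39551) ≈ -8.06 dB

-8.1 dB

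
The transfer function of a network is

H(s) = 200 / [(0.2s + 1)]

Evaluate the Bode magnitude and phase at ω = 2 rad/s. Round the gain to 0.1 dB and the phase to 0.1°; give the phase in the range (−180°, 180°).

At ω = 2 rad/s:
pole (1 + j2·0.2) = 1 + j0.4 → |·| ≈ 1.077, ∠ ≈ 21.80°
|H| = 200 · 1 / (1.077) ≈ 185.7
Gain = 20 log₁₀(185.7) ≈ 45.38 dB
∠H = (0°) − (21.80°) = -21.80°

45.4 dB, -21.8°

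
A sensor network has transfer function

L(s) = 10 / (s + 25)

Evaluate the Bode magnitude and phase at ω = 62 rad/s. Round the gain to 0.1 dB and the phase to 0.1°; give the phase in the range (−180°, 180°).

Substitute s = j62:
Numerator: 10 = 10 + j0
Denominator: (j62) + 25 = 25 + j62
|N| = √(10² + 0²) ≈ 10, ∠N ≈ 0.00°
|D| = √(25² + 62²) ≈ 66.851, ∠D ≈ 68.04°
|L| = 10 / 66.851 ≈ 0.14959
Gain = 20 log₁₀(0.14959) ≈ -16.50 dB
∠L = 0.00° − 68.04° = -68.04°

-16.5 dB, -68.0°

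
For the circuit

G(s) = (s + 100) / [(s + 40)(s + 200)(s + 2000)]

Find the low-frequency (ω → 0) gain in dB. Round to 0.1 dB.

-104.1 dB

G(0) = 1·100 / (40·200·2000) = 6.25e-06
20 log₁₀(6.25e-06) ≈ -104.08 dB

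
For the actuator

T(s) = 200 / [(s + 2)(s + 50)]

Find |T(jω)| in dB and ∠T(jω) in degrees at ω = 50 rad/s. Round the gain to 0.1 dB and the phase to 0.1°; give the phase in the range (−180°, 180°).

-25.0 dB, -132.7°

At s = jω = j50:
pole (s+2): 2 + j50 → |·| = √(2²+50²) = √2504 ≈ 50.04, ∠ = arctan(50/2) ≈ 87.71°
pole (s+50): 50 + j50 → |·| = √(50²+50²) = √5000 ≈ 70.711, ∠ = arctan(50/50) ≈ 45.00°
|T| = 200 / 3538.4 ≈ 0.056523
Gain = 20 log₁₀(0.056523) ≈ -24.96 dB
∠T = 0.00° − 132.71° = -132.71°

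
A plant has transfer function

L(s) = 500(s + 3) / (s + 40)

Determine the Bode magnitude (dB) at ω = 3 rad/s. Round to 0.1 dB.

34.5 dB

At s = jω = j3:
zero (s+3): 3 + j3 → |·| = √(3²+3²) = √18 ≈ 4.2426, ∠ = arctan(3/3) ≈ 45.00°
pole (s+40): 40 + j3 → |·| = √(40²+3²) = √1609 ≈ 40.112, ∠ = arctan(3/40) ≈ 4.29°
|L| = 500 · 4.2426 / 40.112 ≈ 52.884
Gain = 20 log₁₀(52.884) ≈ 34.47 dB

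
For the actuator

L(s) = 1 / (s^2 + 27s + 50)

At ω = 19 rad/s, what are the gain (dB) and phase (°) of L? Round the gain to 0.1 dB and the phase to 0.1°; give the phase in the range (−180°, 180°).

-55.6 dB, -121.2°

Substitute s = j19:
Numerator: 1 = 1 + j0
Denominator: (j19)^2 + 27(j19) + 50 = -311 + j513
|N| = √(1² + 0²) ≈ 1, ∠N ≈ 0.00°
|D| = √(311² + 513²) ≈ 599.91, ∠D ≈ 121.23°
|L| = 1 / 599.91 ≈ 0.0016669
Gain = 20 log₁₀(0.0016669) ≈ -55.56 dB
∠L = 0.00° − 121.23° = -121.23°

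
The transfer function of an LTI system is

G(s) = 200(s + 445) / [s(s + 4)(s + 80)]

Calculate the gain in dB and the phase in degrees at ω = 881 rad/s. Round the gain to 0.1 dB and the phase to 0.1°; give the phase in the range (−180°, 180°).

At s = jω = j881:
zero (s+445): 445 + j881 → |·| = √(445²+881²) = √974186 ≈ 987.01, ∠ = arctan(881/445) ≈ 63.20°
pole (s+4): 4 + j881 → |·| = √(4²+881²) = √776177 ≈ 881.01, ∠ = arctan(881/4) ≈ 89.74°
pole (s+80): 80 + j881 → |·| = √(80²+881²) = √782561 ≈ 884.62, ∠ = arctan(881/80) ≈ 84.81°
pole at origin: |s| = 881, ∠ = 90.00° (in denominator)
|G| = 200 · 987.01 / 6.8662e+08 ≈ 0.0002875
Gain = 20 log₁₀(0.0002875) ≈ -70.83 dB
∠G = 63.20° − 264.55° = -201.35° ≡ 158.65° (principal value)

-70.8 dB, 158.7°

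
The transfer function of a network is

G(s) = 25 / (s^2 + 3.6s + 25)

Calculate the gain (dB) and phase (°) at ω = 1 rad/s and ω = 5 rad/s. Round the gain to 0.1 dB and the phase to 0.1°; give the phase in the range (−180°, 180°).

At s = jω = j1:
quadratic: (j1)² + 3.6·j1 + 25 = 24 + j3.6 → |·| ≈ 24.268, ∠ ≈ 8.53°
|G| = 25 / 24.268 ≈ 1.0302
Gain = 20 log₁₀(1.0302) ≈ 0.26 dB
∠G = 0.00° − 8.53° = -8.53°

At s = jω = j5:
quadratic: (j5)² + 3.6·j5 + 25 = 0 + j18 → |·| ≈ 18, ∠ ≈ 90.00°
|G| = 25 / 18 ≈ 1.3889
Gain = 20 log₁₀(1.3889) ≈ 2.85 dB
∠G = 0.00° − 90.00° = -90.00°

ω = 1: 0.3 dB, -8.5°; ω = 5: 2.9 dB, -90.0°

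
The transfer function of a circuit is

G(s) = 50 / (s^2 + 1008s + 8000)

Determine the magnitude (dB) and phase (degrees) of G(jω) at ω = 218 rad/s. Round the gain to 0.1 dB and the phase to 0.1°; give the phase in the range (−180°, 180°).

-73.0 dB, -100.2°

Substitute s = j218:
Numerator: 50 = 50 + j0
Denominator: (j218)^2 + 1008(j218) + 8000 = -39524 + j219744
|N| = √(50² + 0²) ≈ 50, ∠N ≈ 0.00°
|D| = √(39524² + 219744²) ≈ 2.2327e+05, ∠D ≈ 100.20°
|G| = 50 / 2.2327e+05 ≈ 0.00022394
Gain = 20 log₁₀(0.00022394) ≈ -73.00 dB
∠G = 0.00° − 100.20° = -100.20°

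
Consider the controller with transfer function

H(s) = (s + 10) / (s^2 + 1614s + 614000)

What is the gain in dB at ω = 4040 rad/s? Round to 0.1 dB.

Substitute s = j4040:
Numerator: (j4040) + 10 = 10 + j4040
Denominator: (j4040)^2 + 1614(j4040) + 614000 = -15707600 + j6520560
|N| = √(10² + 4040²) ≈ 4040, ∠N ≈ 89.86°
|D| = √(15707600² + 6520560²) ≈ 1.7007e+07, ∠D ≈ 157.46°
|H| = 4040 / 1.7007e+07 ≈ 0.00023755
Gain = 20 log₁₀(0.00023755) ≈ -72.48 dB

-72.5 dB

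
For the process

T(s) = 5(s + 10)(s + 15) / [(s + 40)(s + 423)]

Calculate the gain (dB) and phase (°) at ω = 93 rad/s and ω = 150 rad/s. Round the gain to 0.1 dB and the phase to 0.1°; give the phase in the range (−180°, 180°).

ω = 93: 0.0 dB, 85.6°; ω = 150: 4.2 dB, 75.9°

At s = jω = j93:
zero (s+10): 10 + j93 → |·| = √(10²+93²) = √8749 ≈ 93.536, ∠ = arctan(93/10) ≈ 83.86°
zero (s+15): 15 + j93 → |·| = √(15²+93²) = √8874 ≈ 94.202, ∠ = arctan(93/15) ≈ 80.84°
pole (s+40): 40 + j93 → |·| = √(40²+93²) = √10249 ≈ 101.24, ∠ = arctan(93/40) ≈ 66.73°
pole (s+423): 423 + j93 → |·| = √(423²+93²) = √187578 ≈ 433.1, ∠ = arctan(93/423) ≈ 12.40°
|T| = 5 · 8811.3 / 43847 ≈ 1.0048
Gain = 20 log₁₀(1.0048) ≈ 0.04 dB
∠T = 164.70° − 79.13° = 85.57°

At s = jω = j150:
zero (s+10): 10 + j150 → |·| = √(10²+150²) = √22600 ≈ 150.33, ∠ = arctan(150/10) ≈ 86.19°
zero (s+15): 15 + j150 → |·| = √(15²+150²) = √22725 ≈ 150.75, ∠ = arctan(150/15) ≈ 84.29°
pole (s+40): 40 + j150 → |·| = √(40²+150²) = √24100 ≈ 155.24, ∠ = arctan(150/40) ≈ 75.07°
pole (s+423): 423 + j150 → |·| = √(423²+150²) = √201429 ≈ 448.81, ∠ = arctan(150/423) ≈ 19.53°
|T| = 5 · 22662 / 69673 ≈ 1.6263
Gain = 20 log₁₀(1.6263) ≈ 4.22 dB
∠T = 170.48° − 94.60° = 75.88°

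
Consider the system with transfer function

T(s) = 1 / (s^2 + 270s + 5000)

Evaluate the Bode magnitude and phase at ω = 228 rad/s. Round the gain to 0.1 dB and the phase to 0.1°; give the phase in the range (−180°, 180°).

Substitute s = j228:
Numerator: 1 = 1 + j0
Denominator: (j228)^2 + 270(j228) + 5000 = -46984 + j61560
|N| = √(1² + 0²) ≈ 1, ∠N ≈ 0.00°
|D| = √(46984² + 61560²) ≈ 77441, ∠D ≈ 127.35°
|T| = 1 / 77441 ≈ 1.2913e-05
Gain = 20 log₁₀(1.2913e-05) ≈ -97.78 dB
∠T = 0.00° − 127.35° = -127.35°

-97.8 dB, -127.4°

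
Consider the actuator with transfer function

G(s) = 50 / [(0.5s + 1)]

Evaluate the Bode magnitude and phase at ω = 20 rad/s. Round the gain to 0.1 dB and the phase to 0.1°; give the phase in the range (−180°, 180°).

At ω = 20 rad/s:
pole (1 + j20·0.5) = 1 + j10 → |·| ≈ 10.05, ∠ ≈ 84.29°
|G| = 50 · 1 / (10.05) ≈ 4.9751
Gain = 20 log₁₀(4.9751) ≈ 13.94 dB
∠G = (0°) − (84.29°) = -84.29°

13.9 dB, -84.3°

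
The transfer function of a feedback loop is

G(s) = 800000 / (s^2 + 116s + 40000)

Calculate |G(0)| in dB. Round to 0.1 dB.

G(0) = 800000 / 40000 = 20
20 log₁₀(20) ≈ 26.02 dB

26.0 dB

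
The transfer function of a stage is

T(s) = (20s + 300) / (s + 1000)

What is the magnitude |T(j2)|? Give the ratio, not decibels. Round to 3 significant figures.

Substitute s = j2:
Numerator: 20(j2) + 300 = 300 + j40
Denominator: (j2) + 1000 = 1000 + j2
|N| = √(300² + 40²) ≈ 302.65, ∠N ≈ 7.59°
|D| = √(1000² + 2²) ≈ 1000, ∠D ≈ 0.11°
|T| = 302.65 / 1000 ≈ 0.30265

0.303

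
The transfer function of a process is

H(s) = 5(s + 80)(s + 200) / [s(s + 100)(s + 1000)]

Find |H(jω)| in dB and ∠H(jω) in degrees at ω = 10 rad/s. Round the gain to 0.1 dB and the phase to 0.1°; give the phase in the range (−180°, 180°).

-21.9 dB, -86.3°

At s = jω = j10:
zero (s+80): 80 + j10 → |·| = √(80²+10²) = √6500 ≈ 80.623, ∠ = arctan(10/80) ≈ 7.13°
zero (s+200): 200 + j10 → |·| = √(200²+10²) = √40100 ≈ 200.25, ∠ = arctan(10/200) ≈ 2.86°
pole (s+100): 100 + j10 → |·| = √(100²+10²) = √10100 ≈ 100.5, ∠ = arctan(10/100) ≈ 5.71°
pole (s+1000): 1000 + j10 → |·| = √(1000²+10²) = √1000100 ≈ 1000, ∠ = arctan(10/1000) ≈ 0.57°
pole at origin: |s| = 10, ∠ = 90.00° (in denominator)
|H| = 5 · 16145 / 1.005e+06 ≈ 0.080323
Gain = 20 log₁₀(0.080323) ≈ -21.90 dB
∠H = 9.99° − 96.28° = -86.29°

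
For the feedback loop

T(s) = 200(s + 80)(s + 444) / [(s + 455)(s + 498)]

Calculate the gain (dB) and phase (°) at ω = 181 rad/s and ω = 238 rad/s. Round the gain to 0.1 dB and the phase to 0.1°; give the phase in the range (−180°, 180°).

ω = 181: 37.3 dB, 46.7°; ω = 238: 39.0 dB, 46.5°

At s = jω = j181:
zero (s+80): 80 + j181 → |·| = √(80²+181²) = √39161 ≈ 197.89, ∠ = arctan(181/80) ≈ 66.16°
zero (s+444): 444 + j181 → |·| = √(444²+181²) = √229897 ≈ 479.48, ∠ = arctan(181/444) ≈ 22.18°
pole (s+455): 455 + j181 → |·| = √(455²+181²) = √239786 ≈ 489.68, ∠ = arctan(181/455) ≈ 21.69°
pole (s+498): 498 + j181 → |·| = √(498²+181²) = √280765 ≈ 529.87, ∠ = arctan(181/498) ≈ 19.97°
|T| = 200 · 94884 / 2.5947e+05 ≈ 73.137
Gain = 20 log₁₀(73.137) ≈ 37.28 dB
∠T = 88.34° − 41.66° = 46.68°

At s = jω = j238:
zero (s+80): 80 + j238 → |·| = √(80²+238²) = √63044 ≈ 251.09, ∠ = arctan(238/80) ≈ 71.42°
zero (s+444): 444 + j238 → |·| = √(444²+238²) = √253780 ≈ 503.77, ∠ = arctan(238/444) ≈ 28.19°
pole (s+455): 455 + j238 → |·| = √(455²+238²) = √263669 ≈ 513.49, ∠ = arctan(238/455) ≈ 27.61°
pole (s+498): 498 + j238 → |·| = √(498²+238²) = √304648 ≈ 551.95, ∠ = arctan(238/498) ≈ 25.54°
|T| = 200 · 1.2649e+05 / 2.8342e+05 ≈ 89.26
Gain = 20 log₁₀(89.26) ≈ 39.01 dB
∠T = 99.61° − 53.15° = 46.46°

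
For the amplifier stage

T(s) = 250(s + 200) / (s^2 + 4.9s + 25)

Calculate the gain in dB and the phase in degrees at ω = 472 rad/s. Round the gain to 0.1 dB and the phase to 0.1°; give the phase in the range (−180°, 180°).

At s = jω = j472:
zero (s+200): 200 + j472 → |·| = √(200²+472²) = √262784 ≈ 512.62, ∠ = arctan(472/200) ≈ 67.04°
quadratic: (j472)² + 4.9·j472 + 25 = -222759 + j2312.8 → |·| ≈ 2.2277e+05, ∠ ≈ 179.41°
|T| = 250 · 512.62 / 2.2277e+05 ≈ 0.57528
Gain = 20 log₁₀(0.57528) ≈ -4.80 dB
∠T = 67.04° − 179.41° = -112.37°

-4.8 dB, -112.4°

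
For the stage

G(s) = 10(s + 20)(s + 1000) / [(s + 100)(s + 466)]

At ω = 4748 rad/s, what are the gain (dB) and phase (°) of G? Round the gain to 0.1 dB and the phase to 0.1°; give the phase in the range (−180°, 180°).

At s = jω = j4748:
zero (s+20): 20 + j4748 → |·| = √(20²+4748²) = √22543904 ≈ 4748, ∠ = arctan(4748/20) ≈ 89.76°
zero (s+1000): 1000 + j4748 → |·| = √(1000²+4748²) = √23543504 ≈ 4852.2, ∠ = arctan(4748/1000) ≈ 78.11°
pole (s+100): 100 + j4748 → |·| = √(100²+4748²) = √22553504 ≈ 4749.1, ∠ = arctan(4748/100) ≈ 88.79°
pole (s+466): 466 + j4748 → |·| = √(466²+4748²) = √22760660 ≈ 4770.8, ∠ = arctan(4748/466) ≈ 84.39°
|G| = 10 · 2.3038e+07 / 2.2657e+07 ≈ 10.168
Gain = 20 log₁₀(10.168) ≈ 20.14 dB
∠G = 167.87° − 173.18° = -5.31°

20.1 dB, -5.3°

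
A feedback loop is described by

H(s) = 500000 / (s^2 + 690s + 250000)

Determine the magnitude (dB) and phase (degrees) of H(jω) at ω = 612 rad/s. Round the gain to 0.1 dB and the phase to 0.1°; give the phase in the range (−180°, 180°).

1.1 dB, -106.4°

At s = jω = j612:
quadratic: (j612)² + 690·j612 + 250000 = -124544 + j422280 → |·| ≈ 4.4026e+05, ∠ ≈ 106.43°
|H| = 500000 / 4.4026e+05 ≈ 1.1357
Gain = 20 log₁₀(1.1357) ≈ 1.11 dB
∠H = 0.00° − 106.43° = -106.43°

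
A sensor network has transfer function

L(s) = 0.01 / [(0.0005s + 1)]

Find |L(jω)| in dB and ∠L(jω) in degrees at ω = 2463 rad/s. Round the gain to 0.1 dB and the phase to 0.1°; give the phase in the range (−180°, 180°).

-44.0 dB, -50.9°

At ω = 2463 rad/s:
pole (1 + j2463·0.0005) = 1 + j1.2315 → |·| ≈ 1.5864, ∠ ≈ 50.92°
|L| = 0.01 · 1 / (1.5864) ≈ 0.0063036
Gain = 20 log₁₀(0.0063036) ≈ -44.01 dB
∠L = (0°) − (50.92°) = -50.92°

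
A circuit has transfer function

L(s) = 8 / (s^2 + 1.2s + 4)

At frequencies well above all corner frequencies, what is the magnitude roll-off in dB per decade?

Each pole contributes −20 dB/decade at high frequency; each zero contributes +20 dB/decade.
Net: 0 zero(s) − 2 pole(s) → -40 dB/decade.

-40 dB/decade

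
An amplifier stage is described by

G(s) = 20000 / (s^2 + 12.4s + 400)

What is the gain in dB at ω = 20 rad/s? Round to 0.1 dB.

At s = jω = j20:
quadratic: (j20)² + 12.4·j20 + 400 = 0 + j248 → |·| ≈ 248, ∠ ≈ 90.00°
|G| = 20000 / 248 ≈ 80.645
Gain = 20 log₁₀(80.645) ≈ 38.13 dB

38.1 dB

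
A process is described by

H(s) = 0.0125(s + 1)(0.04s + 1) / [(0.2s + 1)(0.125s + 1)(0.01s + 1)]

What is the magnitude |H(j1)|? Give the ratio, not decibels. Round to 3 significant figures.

At ω = 1 rad/s:
zero (1 + j1·1) = 1 + j1 → |·| ≈ 1.4142, ∠ ≈ 45.00°
zero (1 + j1·0.04) = 1 + j0.04 → |·| ≈ 1.0008, ∠ ≈ 2.29°
pole (1 + j1·0.2) = 1 + j0.2 → |·| ≈ 1.0198, ∠ ≈ 11.31°
pole (1 + j1·0.125) = 1 + j0.125 → |·| ≈ 1.0078, ∠ ≈ 7.13°
pole (1 + j1·0.01) = 1 + j0.01 → |·| ≈ 1, ∠ ≈ 0.57°
|H| = 0.0125 · 1.4142 · 1.0008 / (1.0198 · 1.0078 · 1) ≈ 0.017214

0.0172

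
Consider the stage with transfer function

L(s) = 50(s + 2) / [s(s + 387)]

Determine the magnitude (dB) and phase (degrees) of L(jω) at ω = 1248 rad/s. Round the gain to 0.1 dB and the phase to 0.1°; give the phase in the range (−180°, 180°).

-28.3 dB, -72.9°

At s = jω = j1248:
zero (s+2): 2 + j1248 → |·| = √(2²+1248²) = √1557508 ≈ 1248, ∠ = arctan(1248/2) ≈ 89.91°
pole (s+387): 387 + j1248 → |·| = √(387²+1248²) = √1707273 ≈ 1306.6, ∠ = arctan(1248/387) ≈ 72.77°
pole at origin: |s| = 1248, ∠ = 90.00° (in denominator)
|L| = 50 · 1248 / 1.6306e+06 ≈ 0.038268
Gain = 20 log₁₀(0.038268) ≈ -28.34 dB
∠L = 89.91° − 162.77° = -72.86°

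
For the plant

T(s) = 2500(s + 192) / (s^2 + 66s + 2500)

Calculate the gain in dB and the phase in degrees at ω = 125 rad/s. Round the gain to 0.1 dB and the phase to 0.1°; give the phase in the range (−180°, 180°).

31.4 dB, -114.8°

At s = jω = j125:
zero (s+192): 192 + j125 → |·| = √(192²+125²) = √52489 ≈ 229.1, ∠ = arctan(125/192) ≈ 33.07°
quadratic: (j125)² + 66·j125 + 2500 = -13125 + j8250 → |·| ≈ 15503, ∠ ≈ 147.85°
|T| = 2500 · 229.1 / 15503 ≈ 36.944
Gain = 20 log₁₀(36.944) ≈ 31.35 dB
∠T = 33.07° − 147.85° = -114.78°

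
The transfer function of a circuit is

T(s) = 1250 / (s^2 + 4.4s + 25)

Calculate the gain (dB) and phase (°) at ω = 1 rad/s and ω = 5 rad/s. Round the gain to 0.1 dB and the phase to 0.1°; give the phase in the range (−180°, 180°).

ω = 1: 34.2 dB, -10.4°; ω = 5: 35.1 dB, -90.0°

At s = jω = j1:
quadratic: (j1)² + 4.4·j1 + 25 = 24 + j4.4 → |·| ≈ 24.4, ∠ ≈ 10.39°
|T| = 1250 / 24.4 ≈ 51.23
Gain = 20 log₁₀(51.23) ≈ 34.19 dB
∠T = 0.00° − 10.39° = -10.39°

At s = jω = j5:
quadratic: (j5)² + 4.4·j5 + 25 = 0 + j22 → |·| ≈ 22, ∠ ≈ 90.00°
|T| = 1250 / 22 ≈ 56.818
Gain = 20 log₁₀(56.818) ≈ 35.09 dB
∠T = 0.00° − 90.00° = -90.00°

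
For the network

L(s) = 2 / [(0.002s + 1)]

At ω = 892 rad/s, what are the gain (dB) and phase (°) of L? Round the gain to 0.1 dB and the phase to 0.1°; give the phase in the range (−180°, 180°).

-0.2 dB, -60.7°

At ω = 892 rad/s:
pole (1 + j892·0.002) = 1 + j1.784 → |·| ≈ 2.0452, ∠ ≈ 60.73°
|L| = 2 · 1 / (2.0452) ≈ 0.9779
Gain = 20 log₁₀(0.9779) ≈ -0.19 dB
∠L = (0°) − (60.73°) = -60.73°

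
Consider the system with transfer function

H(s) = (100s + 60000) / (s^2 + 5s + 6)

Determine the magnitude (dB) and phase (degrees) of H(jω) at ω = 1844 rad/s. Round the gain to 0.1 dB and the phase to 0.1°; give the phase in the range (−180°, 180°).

Substitute s = j1844:
Numerator: 100(j1844) + 60000 = 60000 + j184400
Denominator: (j1844)^2 + 5(j1844) + 6 = -3400330 + j9220
|N| = √(60000² + 184400²) ≈ 1.9392e+05, ∠N ≈ 71.98°
|D| = √(3400330² + 9220²) ≈ 3.4003e+06, ∠D ≈ 179.84°
|H| = 1.9392e+05 / 3.4003e+06 ≈ 0.05703
Gain = 20 log₁₀(0.05703) ≈ -24.88 dB
∠H = 71.98° − 179.84° = -107.86°

-24.9 dB, -107.9°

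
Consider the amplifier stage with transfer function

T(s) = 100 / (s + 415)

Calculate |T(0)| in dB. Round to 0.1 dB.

-12.4 dB

T(0) = 100 / (415) ≈ 0.24096
20 log₁₀(0.24096) ≈ -12.36 dB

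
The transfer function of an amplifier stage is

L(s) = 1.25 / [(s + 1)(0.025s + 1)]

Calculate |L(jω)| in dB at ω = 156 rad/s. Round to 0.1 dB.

At ω = 156 rad/s:
pole (1 + j156·1) = 1 + j156 → |·| ≈ 156, ∠ ≈ 89.63°
pole (1 + j156·0.025) = 1 + j3.9 → |·| ≈ 4.0262, ∠ ≈ 75.62°
|L| = 1.25 · 1 / (156 · 4.0262) ≈ 0.0019902
Gain = 20 log₁₀(0.0019902) ≈ -54.02 dB

-54.0 dB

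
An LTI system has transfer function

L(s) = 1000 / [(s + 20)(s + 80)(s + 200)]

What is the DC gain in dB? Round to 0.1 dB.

L(0) = 1000 / (20·80·200) = 0.003125
20 log₁₀(0.003125) ≈ -50.10 dB

-50.1 dB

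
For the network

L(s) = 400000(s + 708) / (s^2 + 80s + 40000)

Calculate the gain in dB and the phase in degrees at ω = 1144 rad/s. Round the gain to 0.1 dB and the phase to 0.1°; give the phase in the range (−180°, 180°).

At s = jω = j1144:
zero (s+708): 708 + j1144 → |·| = √(708²+1144²) = √1810000 ≈ 1345.4, ∠ = arctan(1144/708) ≈ 58.25°
quadratic: (j1144)² + 80·j1144 + 40000 = -1268736 + j91520 → |·| ≈ 1.272e+06, ∠ ≈ 175.87°
|L| = 400000 · 1345.4 / 1.272e+06 ≈ 423.08
Gain = 20 log₁₀(423.08) ≈ 52.53 dB
∠L = 58.25° − 175.87° = -117.62°

52.5 dB, -117.6°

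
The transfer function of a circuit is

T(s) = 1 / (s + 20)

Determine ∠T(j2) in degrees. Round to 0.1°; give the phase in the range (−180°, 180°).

Substitute s = j2:
Numerator: 1 = 1 + j0
Denominator: (j2) + 20 = 20 + j2
|N| = √(1² + 0²) ≈ 1, ∠N ≈ 0.00°
|D| = √(20² + 2²) ≈ 20.1, ∠D ≈ 5.71°
∠T = 0.00° − 5.71° = -5.71°

-5.7°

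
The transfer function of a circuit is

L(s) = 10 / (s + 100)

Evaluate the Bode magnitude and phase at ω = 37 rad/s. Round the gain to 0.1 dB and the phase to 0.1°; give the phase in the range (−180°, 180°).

-20.6 dB, -20.3°

Substitute s = j37:
Numerator: 10 = 10 + j0
Denominator: (j37) + 100 = 100 + j37
|N| = √(10² + 0²) ≈ 10, ∠N ≈ 0.00°
|D| = √(100² + 37²) ≈ 106.63, ∠D ≈ 20.30°
|L| = 10 / 106.63 ≈ 0.093782
Gain = 20 log₁₀(0.093782) ≈ -20.56 dB
∠L = 0.00° − 20.30° = -20.30°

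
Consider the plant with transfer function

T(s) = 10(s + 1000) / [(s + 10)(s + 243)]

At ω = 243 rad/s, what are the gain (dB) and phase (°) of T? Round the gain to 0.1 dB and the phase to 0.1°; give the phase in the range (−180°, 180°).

-18.2 dB, -119.0°

At s = jω = j243:
zero (s+1000): 1000 + j243 → |·| = √(1000²+243²) = √1059049 ≈ 1029.1, ∠ = arctan(243/1000) ≈ 13.66°
pole (s+10): 10 + j243 → |·| = √(10²+243²) = √59149 ≈ 243.21, ∠ = arctan(243/10) ≈ 87.64°
pole (s+243): 243 + j243 → |·| = √(243²+243²) = √118098 ≈ 343.65, ∠ = arctan(243/243) ≈ 45.00°
|T| = 10 · 1029.1 / 83579 ≈ 0.12313
Gain = 20 log₁₀(0.12313) ≈ -18.19 dB
∠T = 13.66° − 132.64° = -118.98°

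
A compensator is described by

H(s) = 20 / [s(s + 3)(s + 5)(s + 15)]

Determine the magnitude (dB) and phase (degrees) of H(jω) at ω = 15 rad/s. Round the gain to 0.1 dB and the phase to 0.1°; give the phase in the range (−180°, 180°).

At s = jω = j15:
pole (s+3): 3 + j15 → |·| = √(3²+15²) = √234 ≈ 15.297, ∠ = arctan(15/3) ≈ 78.69°
pole (s+5): 5 + j15 → |·| = √(5²+15²) = √250 ≈ 15.811, ∠ = arctan(15/5) ≈ 71.57°
pole (s+15): 15 + j15 → |·| = √(15²+15²) = √450 ≈ 21.213, ∠ = arctan(15/15) ≈ 45.00°
pole at origin: |s| = 15, ∠ = 90.00° (in denominator)
|H| = 20 / 76959 ≈ 0.00025988
Gain = 20 log₁₀(0.00025988) ≈ -71.70 dB
∠H = 0.00° − 285.26° = -285.26° ≡ 74.74° (principal value)

-71.7 dB, 74.7°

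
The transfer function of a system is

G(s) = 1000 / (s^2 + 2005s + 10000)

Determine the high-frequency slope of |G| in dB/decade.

Each pole contributes −20 dB/decade at high frequency; each zero contributes +20 dB/decade.
Net: 0 zero(s) − 2 pole(s) → -40 dB/decade.

-40 dB/decade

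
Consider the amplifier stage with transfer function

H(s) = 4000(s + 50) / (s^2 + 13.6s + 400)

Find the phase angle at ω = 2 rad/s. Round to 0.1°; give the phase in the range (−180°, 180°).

At s = jω = j2:
zero (s+50): 50 + j2 → |·| = √(50²+2²) = √2504 ≈ 50.04, ∠ = arctan(2/50) ≈ 2.29°
quadratic: (j2)² + 13.6·j2 + 400 = 396 + j27.2 → |·| ≈ 396.93, ∠ ≈ 3.93°
∠H = 2.29° − 3.93° = -1.64°

-1.6°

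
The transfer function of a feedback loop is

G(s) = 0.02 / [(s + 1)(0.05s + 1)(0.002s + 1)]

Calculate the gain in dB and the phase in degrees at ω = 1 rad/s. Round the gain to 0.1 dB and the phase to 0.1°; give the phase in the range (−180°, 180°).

-37.0 dB, -48.0°

At ω = 1 rad/s:
pole (1 + j1·1) = 1 + j1 → |·| ≈ 1.4142, ∠ ≈ 45.00°
pole (1 + j1·0.05) = 1 + j0.05 → |·| ≈ 1.0012, ∠ ≈ 2.86°
pole (1 + j1·0.002) = 1 + j0.002 → |·| ≈ 1, ∠ ≈ 0.11°
|G| = 0.02 · 1 / (1.4142 · 1.0012 · 1) ≈ 0.014125
Gain = 20 log₁₀(0.014125) ≈ -37.00 dB
∠G = (0°) − (45.00° + 2.86° + 0.11°) = -47.97°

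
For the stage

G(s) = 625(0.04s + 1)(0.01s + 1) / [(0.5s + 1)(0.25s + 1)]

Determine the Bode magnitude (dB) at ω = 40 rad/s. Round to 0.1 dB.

16.0 dB

At ω = 40 rad/s:
zero (1 + j40·0.04) = 1 + j1.6 → |·| ≈ 1.8868, ∠ ≈ 57.99°
zero (1 + j40·0.01) = 1 + j0.4 → |·| ≈ 1.077, ∠ ≈ 21.80°
pole (1 + j40·0.5) = 1 + j20 → |·| ≈ 20.025, ∠ ≈ 87.14°
pole (1 + j40·0.25) = 1 + j10 → |·| ≈ 10.05, ∠ ≈ 84.29°
|G| = 625 · 1.8868 · 1.077 / (20.025 · 10.05) ≈ 6.3108
Gain = 20 log₁₀(6.3108) ≈ 16.00 dB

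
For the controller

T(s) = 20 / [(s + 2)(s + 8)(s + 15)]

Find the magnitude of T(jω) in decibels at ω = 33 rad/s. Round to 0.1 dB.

-66.2 dB

At s = jω = j33:
pole (s+2): 2 + j33 → |·| = √(2²+33²) = √1093 ≈ 33.061, ∠ = arctan(33/2) ≈ 86.53°
pole (s+8): 8 + j33 → |·| = √(8²+33²) = √1153 ≈ 33.956, ∠ = arctan(33/8) ≈ 76.37°
pole (s+15): 15 + j33 → |·| = √(15²+33²) = √1314 ≈ 36.249, ∠ = arctan(33/15) ≈ 65.56°
|T| = 20 / 40694 ≈ 0.00049147
Gain = 20 log₁₀(0.00049147) ≈ -66.17 dB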